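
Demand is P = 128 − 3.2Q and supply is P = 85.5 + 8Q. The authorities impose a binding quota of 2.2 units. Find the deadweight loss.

Competitive equilibrium: 128 − 3.2Q = 85.5 + 8Q → Q* = 3.7946, P* = 115.8571.
At Q = 2.2: demand price = 128 − 3.2·2.2 = 120.96; supply price = 85.5 + 8·2.2 = 103.1.
ΔQ = 3.7946 − 2.2 = 1.5946; wedge = 120.96 − 103.1 = 17.86.
The triangle = ½ × 1.5946 × 17.86 = 14.24.

14.24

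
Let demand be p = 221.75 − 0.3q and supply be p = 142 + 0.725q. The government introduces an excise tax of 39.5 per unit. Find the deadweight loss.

Competitive equilibrium: 221.75 − 0.3q = 142 + 0.725q → q* = 77.8049, p* = 198.4085.
With the tax, the buyer price exceeds the seller price by 39.5: (221.75 − 0.3q) − (142 + 0.725q) = 39.5 → q' = 39.2683.
Δq = 77.8049 − 39.2683 = 38.5366; the wedge equals the tax, 39.5.
Deadweight loss = ½ × 38.5366 × 39.5 = 761.10.

761.10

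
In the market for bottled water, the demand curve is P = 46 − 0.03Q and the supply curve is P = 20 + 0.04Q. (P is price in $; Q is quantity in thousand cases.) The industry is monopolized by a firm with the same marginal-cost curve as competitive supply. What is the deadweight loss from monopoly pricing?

Competitive equilibrium: 46 − 0.03Q = 20 + 0.04Q → Q* = 371.4286, P* = 34.8571.
Marginal revenue: MR = 46 − 0.06Q. Set MR = MC: 46 − 0.06Q = 20 + 0.04Q → Q_m = 260.
Price P_m = 46 − 0.03·260 = 38.2; MC(Q_m) = 20 + 0.04·260 = 30.4.
Competitive Q* = 371.4286, so ΔQ = 111.4286; wedge = 38.2 − 30.4 = 7.8.
Deadweight loss = ½ × 111.4286 × 7.8 = $434.57 thousand.

$434.57 thousand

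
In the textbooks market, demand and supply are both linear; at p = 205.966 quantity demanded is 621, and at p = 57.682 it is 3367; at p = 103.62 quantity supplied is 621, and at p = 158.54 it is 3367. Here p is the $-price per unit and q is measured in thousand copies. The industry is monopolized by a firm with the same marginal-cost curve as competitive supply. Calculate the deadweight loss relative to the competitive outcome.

$26447.72 thousand

Demand slope = (57.682 − 205.966)/(3367 − 621) = −0.054, so p = 239.5 − 0.054q.
Supply slope = (158.54 − 103.62)/(3367 − 621) = 0.02, so p = 91.2 + 0.02q.
Competitive equilibrium: 239.5 − 0.054q = 91.2 + 0.02q → q* = 2004.054054, p* = 131.281081.
Marginal revenue: MR = 239.5 − 0.108q. Set MR = MC: 239.5 − 0.108q = 91.2 + 0.02q → q_m = 1158.59375.
Price p_m = 239.5 − 0.054·1158.59375 = 176.935938; MC(q_m) = 91.2 + 0.02·1158.59375 = 114.371875.
Competitive q* = 2004.054054, so Δq = 845.460304; wedge = 176.935938 − 114.371875 = 62.564063.
The triangle = ½ × 845.460304 × 62.564063 = $26447.72 thousand.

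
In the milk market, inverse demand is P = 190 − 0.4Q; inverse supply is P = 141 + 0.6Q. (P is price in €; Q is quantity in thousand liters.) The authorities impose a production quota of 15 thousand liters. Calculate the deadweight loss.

€578 thousand

Competitive equilibrium: 190 − 0.4Q = 141 + 0.6Q → Q* = 49, P* = 170.4.
At Q = 15: demand price = 190 − 0.4·15 = 184; supply price = 141 + 0.6·15 = 150.
ΔQ = 49 − 15 = 34; wedge = 184 − 150 = 34.
DWL = ½ × 34 × 34 = €578 thousand.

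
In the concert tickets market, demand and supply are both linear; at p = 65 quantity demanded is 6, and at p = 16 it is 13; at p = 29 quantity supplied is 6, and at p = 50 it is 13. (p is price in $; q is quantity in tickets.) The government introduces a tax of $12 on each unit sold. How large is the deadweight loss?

Demand slope = (16 − 65)/(13 − 6) = −7, so p = 107 − 7q.
Supply slope = (50 − 29)/(13 − 6) = 3, so p = 11 + 3q.
Competitive equilibrium: 107 − 7q = 11 + 3q → q* = 9.6, p* = 39.8.
With the tax, the buyer price exceeds the seller price by 12: (107 − 7q) − (11 + 3q) = 12 → q' = 8.4.
Δq = 9.6 − 8.4 = 1.2; the wedge equals the tax, 12.
Deadweight loss = ½ × 1.2 × 12 = $7.20.

$7.20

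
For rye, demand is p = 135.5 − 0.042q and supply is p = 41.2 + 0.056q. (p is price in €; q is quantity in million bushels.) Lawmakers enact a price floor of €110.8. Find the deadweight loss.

€6859.41 million

Competitive equilibrium: 135.5 − 0.042q = 41.2 + 0.056q → q* = 962.2449, p* = 95.08571.
At the floor p = 110.8, quantity demanded = (135.5 − 110.8)/0.042 = 588.09524.
Sellers' marginal cost at q' = 588.09524: 41.2 + 0.056·588.09524 = 74.13333.
Δq = 962.2449 − 588.09524 = 374.14966; wedge = 110.8 − 74.13333 = 36.66667.
Welfare loss = ½ × 374.14966 × 36.66667 = €6859.41 million.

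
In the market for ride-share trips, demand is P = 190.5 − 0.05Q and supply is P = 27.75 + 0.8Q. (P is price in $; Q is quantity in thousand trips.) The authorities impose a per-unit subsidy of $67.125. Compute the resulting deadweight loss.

Competitive equilibrium: 190.5 − 0.05Q = 27.75 + 0.8Q → Q* = 191.4706, P* = 180.9265.
The subsidy lowers effective supply by 67.125: P = 0.8Q − 39.375.
New quantity: 190.5 − 0.05Q = 0.8Q − 39.375 → Q' = 270.4412.
Overproduction ΔQ = 270.4412 − 191.4706 = 78.9706; wedge = subsidy = 67.125.
Welfare loss = ½ × 78.9706 × 67.125 = $2650.45 thousand.

$2650.45 thousand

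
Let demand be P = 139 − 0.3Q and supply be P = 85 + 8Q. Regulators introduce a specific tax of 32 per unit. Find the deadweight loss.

Competitive equilibrium: 139 − 0.3Q = 85 + 8Q → Q* = 6.506, P* = 137.0482.
With the tax, the buyer price exceeds the seller price by 32: (139 − 0.3Q) − (85 + 8Q) = 32 → Q' = 2.6506.
ΔQ = 6.506 − 2.6506 = 3.8554; the wedge equals the tax, 32.
Welfare loss = ½ × 3.8554 × 32 = 61.69.

61.69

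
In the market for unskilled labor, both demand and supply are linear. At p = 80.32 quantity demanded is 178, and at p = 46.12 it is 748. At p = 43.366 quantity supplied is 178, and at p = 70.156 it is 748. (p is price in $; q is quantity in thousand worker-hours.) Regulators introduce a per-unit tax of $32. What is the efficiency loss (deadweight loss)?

Demand slope = (46.12 − 80.32)/(748 − 178) = −0.06, so p = 91 − 0.06q.
Supply slope = (70.156 − 43.366)/(748 − 178) = 0.047, so p = 35 + 0.047q.
Competitive equilibrium: 91 − 0.06q = 35 + 0.047q → q* = 523.3645, p* = 59.5981.
With the tax, the buyer price exceeds the seller price by 32: (91 − 0.06q) − (35 + 0.047q) = 32 → q' = 224.2991.
Δq = 523.3645 − 224.2991 = 299.0654; the wedge equals the tax, 32.
Welfare loss = ½ × 299.0654 × 32 = $4785.05 thousand.

$4785.05 thousand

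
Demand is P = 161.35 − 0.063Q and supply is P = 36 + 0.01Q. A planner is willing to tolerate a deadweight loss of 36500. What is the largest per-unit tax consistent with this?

Competitive equilibrium: 161.35 − 0.063Q = 36 + 0.01Q → Q* = 1717.1233, P* = 53.1712.
A tax t gives ΔQ = t/0.073 and wedge t, so DWL = t²/0.146.
t²/0.146 = 36500 → t² = 5329 → t = 73.

73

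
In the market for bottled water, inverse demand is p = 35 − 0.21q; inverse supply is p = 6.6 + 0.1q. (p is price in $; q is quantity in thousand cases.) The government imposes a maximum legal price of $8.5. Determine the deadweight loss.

Competitive equilibrium: 35 − 0.21q = 6.6 + 0.1q → q* = 91.6129, p* = 15.7613.
At the ceiling p = 8.5, quantity supplied = (8.5 − 6.6)/0.1 = 19.
Willingness to pay at q' = 19: 35 − 0.21·19 = 31.01.
Δq = 91.6129 − 19 = 72.6129; wedge = 31.01 − 8.5 = 22.51.
The triangle = ½ × 72.6129 × 22.51 = $817.26 thousand.

$817.26 thousand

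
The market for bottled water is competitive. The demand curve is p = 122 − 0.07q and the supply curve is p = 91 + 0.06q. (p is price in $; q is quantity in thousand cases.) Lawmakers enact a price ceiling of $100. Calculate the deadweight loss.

$508.65 thousand

Competitive equilibrium: 122 − 0.07q = 91 + 0.06q → q* = 238.4615, p* = 105.3077.
At the ceiling p = 100, quantity supplied = (100 − 91)/0.06 = 150.
Willingness to pay at q' = 150: 122 − 0.07·150 = 111.5.
Δq = 238.4615 − 150 = 88.4615; wedge = 111.5 − 100 = 11.5.
Deadweight loss = ½ × 88.4615 × 11.5 = $508.65 thousand.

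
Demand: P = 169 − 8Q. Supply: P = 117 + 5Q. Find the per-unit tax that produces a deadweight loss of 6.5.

13

Competitive equilibrium: 169 − 8Q = 117 + 5Q → Q* = 4, P* = 137.
A tax t gives ΔQ = t/13 and wedge t, so DWL = t²/26.
t²/26 = 6.5 → t² = 169 → t = 13.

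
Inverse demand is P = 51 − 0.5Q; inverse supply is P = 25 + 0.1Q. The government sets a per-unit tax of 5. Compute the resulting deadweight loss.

Competitive equilibrium: 51 − 0.5Q = 25 + 0.1Q → Q* = 43.3333, P* = 29.3333.
With the tax, the buyer price exceeds the seller price by 5: (51 − 0.5Q) − (25 + 0.1Q) = 5 → Q' = 35.
ΔQ = 43.3333 − 35 = 8.3333; the wedge equals the tax, 5.
Welfare loss = ½ × 8.3333 × 5 = 20.83.

20.83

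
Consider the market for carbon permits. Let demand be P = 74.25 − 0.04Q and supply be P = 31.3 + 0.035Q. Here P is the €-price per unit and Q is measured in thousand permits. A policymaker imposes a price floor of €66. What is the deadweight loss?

€5034.79 thousand

Competitive equilibrium: 74.25 − 0.04Q = 31.3 + 0.035Q → Q* = 572.6667, P* = 51.3433.
At the floor P = 66, quantity demanded = (74.25 − 66)/0.04 = 206.25.
Sellers' marginal cost at Q' = 206.25: 31.3 + 0.035·206.25 = 38.5188.
ΔQ = 572.6667 − 206.25 = 366.4167; wedge = 66 − 38.5188 = 27.4812.
DWL = ½ × 366.4167 × 27.4812 = €5034.79 thousand.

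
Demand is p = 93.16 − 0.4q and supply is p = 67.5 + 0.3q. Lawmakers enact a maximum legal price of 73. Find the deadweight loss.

Competitive equilibrium: 93.16 − 0.4q = 67.5 + 0.3q → q* = 36.6571, p* = 78.4971.
At the ceiling p = 73, quantity supplied = (73 − 67.5)/0.3 = 18.3333.
Willingness to pay at q' = 18.3333: 93.16 − 0.4·18.3333 = 85.8267.
Δq = 36.6571 − 18.3333 = 18.3238; wedge = 85.8267 − 73 = 12.8267.
DWL = ½ × 18.3238 × 12.8267 = 117.52.

117.52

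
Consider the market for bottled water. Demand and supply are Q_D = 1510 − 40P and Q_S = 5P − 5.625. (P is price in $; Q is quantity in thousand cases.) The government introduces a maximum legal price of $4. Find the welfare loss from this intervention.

$2477.63 thousand

In inverse form: demand P = 37.75 − 0.025Q, supply P = 1.125 + 0.2Q.
Competitive equilibrium: 37.75 − 0.025Q = 1.125 + 0.2Q → Q* = 162.7778, P* = 33.6806.
At the ceiling P = 4, quantity supplied = (4 − 1.125)/0.2 = 14.375.
Willingness to pay at Q' = 14.375: 37.75 − 0.025·14.375 = 37.3906.
ΔQ = 162.7778 − 14.375 = 148.4028; wedge = 37.3906 − 4 = 33.3906.
The triangle = ½ × 148.4028 × 33.3906 = $2477.63 thousand.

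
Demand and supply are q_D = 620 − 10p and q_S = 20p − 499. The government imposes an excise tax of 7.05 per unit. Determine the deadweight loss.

165.675

In inverse form: demand p = 62 − 0.1q, supply p = 24.95 + 0.05q.
Competitive equilibrium: 62 − 0.1q = 24.95 + 0.05q → q* = 247, p* = 37.3.
With the tax, the buyer price exceeds the seller price by 7.05: (62 − 0.1q) − (24.95 + 0.05q) = 7.05 → q' = 200.
Δq = 247 − 200 = 47; the wedge equals the tax, 7.05.
Deadweight loss = ½ × 47 × 7.05 = 165.675.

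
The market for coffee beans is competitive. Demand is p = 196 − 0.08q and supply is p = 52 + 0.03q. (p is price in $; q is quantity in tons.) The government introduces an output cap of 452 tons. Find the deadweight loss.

$40403.27

Competitive equilibrium: 196 − 0.08q = 52 + 0.03q → q* = 1309.0909, p* = 91.2727.
At q = 452: demand price = 196 − 0.08·452 = 159.84; supply price = 52 + 0.03·452 = 65.56.
Δq = 1309.0909 − 452 = 857.0909; wedge = 159.84 − 65.56 = 94.28.
The triangle = ½ × 857.0909 × 94.28 = $40403.27.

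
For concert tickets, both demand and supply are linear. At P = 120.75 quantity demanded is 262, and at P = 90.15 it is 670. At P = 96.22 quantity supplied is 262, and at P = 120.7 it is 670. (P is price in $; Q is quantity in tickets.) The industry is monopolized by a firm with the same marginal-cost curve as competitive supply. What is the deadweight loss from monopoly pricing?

Demand slope = (90.15 − 120.75)/(670 − 262) = −0.075, so P = 140.4 − 0.075Q.
Supply slope = (120.7 − 96.22)/(670 − 262) = 0.06, so P = 80.5 + 0.06Q.
Competitive equilibrium: 140.4 − 0.075Q = 80.5 + 0.06Q → Q* = 443.7037, P* = 107.12222.
Marginal revenue: MR = 140.4 − 0.15Q. Set MR = MC: 140.4 − 0.15Q = 80.5 + 0.06Q → Q_m = 285.2381.
Price P_m = 140.4 − 0.075·285.2381 = 119.00714; MC(Q_m) = 80.5 + 0.06·285.2381 = 97.61429.
Competitive Q* = 443.7037, so ΔQ = 158.4656; wedge = 119.00714 − 97.61429 = 21.39285.
DWL = ½ × 158.4656 × 21.39285 = $1695.02.

$1695.02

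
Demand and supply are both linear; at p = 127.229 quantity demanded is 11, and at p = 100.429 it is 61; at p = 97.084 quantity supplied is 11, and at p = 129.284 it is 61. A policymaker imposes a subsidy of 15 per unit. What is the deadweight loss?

Demand slope = (100.429 − 127.229)/(61 − 11) = −0.536, so p = 133.125 − 0.536q.
Supply slope = (129.284 − 97.084)/(61 − 11) = 0.644, so p = 90 + 0.644q.
Competitive equilibrium: 133.125 − 0.536q = 90 + 0.644q → q* = 36.5466, p* = 113.536.
The subsidy lowers effective supply by 15: p = 75 + 0.644q.
New quantity: 133.125 − 0.536q = 75 + 0.644q → q' = 49.2585.
Overproduction Δq = 49.2585 − 36.5466 = 12.7119; wedge = subsidy = 15.
Deadweight loss = ½ × 12.7119 × 15 = 95.34.

95.34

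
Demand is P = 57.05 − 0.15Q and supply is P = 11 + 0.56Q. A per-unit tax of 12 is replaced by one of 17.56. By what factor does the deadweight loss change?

Competitive equilibrium: 57.05 − 0.15Q = 11 + 0.56Q → Q* = 64.8592, P* = 47.3211.
For a per-unit tax t: ΔQ = t/0.71, so DWL = ½·t·(t/0.71) = t²/1.42.
At t = 12: DWL = 101.408. At t = 17.56: DWL = 217.150.
Ratio = (17.56/12)² = 2.141.

2.141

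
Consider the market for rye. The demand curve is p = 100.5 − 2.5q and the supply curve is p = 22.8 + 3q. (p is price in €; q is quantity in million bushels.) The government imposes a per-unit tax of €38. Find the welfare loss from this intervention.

€131.27 million

Competitive equilibrium: 100.5 − 2.5q = 22.8 + 3q → q* = 14.1273, p* = 65.1818.
With the tax, the buyer price exceeds the seller price by 38: (100.5 − 2.5q) − (22.8 + 3q) = 38 → q' = 7.2182.
Δq = 14.1273 − 7.2182 = 6.9091; the wedge equals the tax, 38.
Welfare loss = ½ × 6.9091 × 38 = €131.27 million.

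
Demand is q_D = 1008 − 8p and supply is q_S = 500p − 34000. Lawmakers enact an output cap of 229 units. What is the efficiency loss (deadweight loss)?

In inverse form: demand p = 126 − 0.125q, supply p = 68 + 0.002q.
Competitive equilibrium: 126 − 0.125q = 68 + 0.002q → q* = 456.6929, p* = 68.9134.
At q = 229: demand price = 126 − 0.125·229 = 97.375; supply price = 68 + 0.002·229 = 68.458.
Δq = 456.6929 − 229 = 227.6929; wedge = 97.375 − 68.458 = 28.917.
DWL = ½ × 227.6929 × 28.917 = 3292.10.

3292.10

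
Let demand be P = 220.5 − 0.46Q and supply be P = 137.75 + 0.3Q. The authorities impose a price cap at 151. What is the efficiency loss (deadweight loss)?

1591.45

Competitive equilibrium: 220.5 − 0.46Q = 137.75 + 0.3Q → Q* = 108.8816, P* = 170.4145.
At the ceiling P = 151, quantity supplied = (151 − 137.75)/0.3 = 44.1667.
Willingness to pay at Q' = 44.1667: 220.5 − 0.46·44.1667 = 200.1833.
ΔQ = 108.8816 − 44.1667 = 64.7149; wedge = 200.1833 − 151 = 49.1833.
DWL = ½ × 64.7149 × 49.1833 = 1591.45.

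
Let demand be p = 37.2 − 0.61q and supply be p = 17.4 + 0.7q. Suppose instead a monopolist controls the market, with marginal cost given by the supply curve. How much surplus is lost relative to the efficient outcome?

15.10

Competitive equilibrium: 37.2 − 0.61q = 17.4 + 0.7q → q* = 15.1145, p* = 27.9802.
Marginal revenue: MR = 37.2 − 1.22q. Set MR = MC: 37.2 − 1.22q = 17.4 + 0.7q → q_m = 10.3125.
Price p_m = 37.2 − 0.61·10.3125 = 30.9094; MC(q_m) = 17.4 + 0.7·10.3125 = 24.6188.
Competitive q* = 15.1145, so Δq = 4.802; wedge = 30.9094 − 24.6188 = 6.2906.
The triangle = ½ × 4.802 × 6.2906 = 15.10.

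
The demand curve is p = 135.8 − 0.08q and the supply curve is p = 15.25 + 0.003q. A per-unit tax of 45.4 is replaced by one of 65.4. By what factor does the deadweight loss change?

Competitive equilibrium: 135.8 − 0.08q = 15.25 + 0.003q → q* = 1452.4096, p* = 19.6072.
For a per-unit tax t: Δq = t/0.083, so DWL = ½·t·(t/0.083) = t²/0.166.
At t = 45.4: DWL = 12416.627. At t = 65.4: DWL = 25766.024.
Ratio = (65.4/45.4)² = 2.075.

2.075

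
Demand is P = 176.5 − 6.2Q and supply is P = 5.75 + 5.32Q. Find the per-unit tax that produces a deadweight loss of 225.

Competitive equilibrium: 176.5 − 6.2Q = 5.75 + 5.32Q → Q* = 14.822, P* = 84.6033.
A tax t gives ΔQ = t/11.52 and wedge t, so DWL = t²/23.04.
t²/23.04 = 225 → t² = 5184 → t = 72.

72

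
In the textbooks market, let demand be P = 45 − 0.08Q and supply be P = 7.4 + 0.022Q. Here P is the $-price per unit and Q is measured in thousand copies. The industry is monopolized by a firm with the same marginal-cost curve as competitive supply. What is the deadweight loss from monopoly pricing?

$1339.01 thousand

Competitive equilibrium: 45 − 0.08Q = 7.4 + 0.022Q → Q* = 368.62745, P* = 15.5098.
Marginal revenue: MR = 45 − 0.16Q. Set MR = MC: 45 − 0.16Q = 7.4 + 0.022Q → Q_m = 206.59341.
Price P_m = 45 − 0.08·206.59341 = 28.47253; MC(Q_m) = 7.4 + 0.022·206.59341 = 11.94506.
Competitive Q* = 368.62745, so ΔQ = 162.03404; wedge = 28.47253 − 11.94506 = 16.52747.
DWL = ½ × 162.03404 × 16.52747 = $1339.01 thousand.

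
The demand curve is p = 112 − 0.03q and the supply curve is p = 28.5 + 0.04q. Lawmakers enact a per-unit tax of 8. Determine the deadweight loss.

457.14

Competitive equilibrium: 112 − 0.03q = 28.5 + 0.04q → q* = 1192.8571, p* = 76.2143.
With the tax, the buyer price exceeds the seller price by 8: (112 − 0.03q) − (28.5 + 0.04q) = 8 → q' = 1078.5714.
Δq = 1192.8571 − 1078.5714 = 114.2857; the wedge equals the tax, 8.
DWL = ½ × 114.2857 × 8 = 457.14.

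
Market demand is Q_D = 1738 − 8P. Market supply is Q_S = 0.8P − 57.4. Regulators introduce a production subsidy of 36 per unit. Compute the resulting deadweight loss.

In inverse form: demand P = 217.25 − 0.125Q, supply P = 71.75 + 1.25Q.
Competitive equilibrium: 217.25 − 0.125Q = 71.75 + 1.25Q → Q* = 105.8182, P* = 204.0227.
The subsidy lowers effective supply by 36: P = 35.75 + 1.25Q.
New quantity: 217.25 − 0.125Q = 35.75 + 1.25Q → Q' = 132.
Overproduction ΔQ = 132 − 105.8182 = 26.1818; wedge = subsidy = 36.
DWL = ½ × 26.1818 × 36 = 471.27.

471.27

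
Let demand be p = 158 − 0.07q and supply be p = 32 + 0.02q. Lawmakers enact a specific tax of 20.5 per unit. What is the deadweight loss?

Competitive equilibrium: 158 − 0.07q = 32 + 0.02q → q* = 1400, p* = 60.
With the tax, the buyer price exceeds the seller price by 20.5: (158 − 0.07q) − (32 + 0.02q) = 20.5 → q' = 1172.2222.
Δq = 1400 − 1172.2222 = 227.7778; the wedge equals the tax, 20.5.
Deadweight loss = ½ × 227.7778 × 20.5 = 2334.72.

2334.72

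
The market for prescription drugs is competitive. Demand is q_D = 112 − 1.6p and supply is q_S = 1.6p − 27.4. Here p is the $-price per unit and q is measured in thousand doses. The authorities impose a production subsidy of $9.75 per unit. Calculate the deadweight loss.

In inverse form: demand p = 70 − 0.625q, supply p = 17.125 + 0.625q.
Competitive equilibrium: 70 − 0.625q = 17.125 + 0.625q → q* = 42.3, p* = 43.5625.
The subsidy lowers effective supply by 9.75: p = 7.375 + 0.625q.
New quantity: 70 − 0.625q = 7.375 + 0.625q → q' = 50.1.
Overproduction Δq = 50.1 − 42.3 = 7.8; wedge = subsidy = 9.75.
Welfare loss = ½ × 7.8 × 9.75 = $38.025 thousand.

$38.025 thousand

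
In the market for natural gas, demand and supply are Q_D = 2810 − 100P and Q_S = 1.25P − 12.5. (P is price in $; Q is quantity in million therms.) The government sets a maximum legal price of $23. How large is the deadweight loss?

In inverse form: demand P = 28.1 − 0.01Q, supply P = 10 + 0.8Q.
Competitive equilibrium: 28.1 − 0.01Q = 10 + 0.8Q → Q* = 22.3457, P* = 27.8765.
At the ceiling P = 23, quantity supplied = (23 − 10)/0.8 = 16.25.
Willingness to pay at Q' = 16.25: 28.1 − 0.01·16.25 = 27.9375.
ΔQ = 22.3457 − 16.25 = 6.0957; wedge = 27.9375 − 23 = 4.9375.
Welfare loss = ½ × 6.0957 × 4.9375 = $15.05 million.

$15.05 million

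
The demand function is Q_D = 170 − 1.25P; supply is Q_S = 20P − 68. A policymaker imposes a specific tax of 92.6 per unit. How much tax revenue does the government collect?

4357.65

In inverse form: demand P = 136 − 0.8Q, supply P = 3.4 + 0.05Q.
Competitive equilibrium: 136 − 0.8Q = 3.4 + 0.05Q → Q* = 156, P* = 11.2.
With the tax, the buyer price exceeds the seller price by 92.6: (136 − 0.8Q) − (3.4 + 0.05Q) = 92.6 → Q' = 47.05882.
Tax revenue = 92.6 × 47.05882 = 4357.65.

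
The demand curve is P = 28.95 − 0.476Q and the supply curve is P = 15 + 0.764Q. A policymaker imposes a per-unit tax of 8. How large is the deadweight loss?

Competitive equilibrium: 28.95 − 0.476Q = 15 + 0.764Q → Q* = 11.25, P* = 23.595.
With the tax, the buyer price exceeds the seller price by 8: (28.95 − 0.476Q) − (15 + 0.764Q) = 8 → Q' = 4.7984.
ΔQ = 11.25 − 4.7984 = 6.4516; the wedge equals the tax, 8.
The triangle = ½ × 6.4516 × 8 = 25.81.

25.81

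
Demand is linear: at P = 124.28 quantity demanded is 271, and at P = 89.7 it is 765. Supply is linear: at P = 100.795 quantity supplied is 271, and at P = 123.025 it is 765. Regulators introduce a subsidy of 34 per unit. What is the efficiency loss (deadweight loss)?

Demand slope = (89.7 − 124.28)/(765 − 271) = −0.07, so P = 143.25 − 0.07Q.
Supply slope = (123.025 − 100.795)/(765 − 271) = 0.045, so P = 88.6 + 0.045Q.
Competitive equilibrium: 143.25 − 0.07Q = 88.6 + 0.045Q → Q* = 475.2174, P* = 109.9848.
The subsidy lowers effective supply by 34: P = 54.6 + 0.045Q.
New quantity: 143.25 − 0.07Q = 54.6 + 0.045Q → Q' = 770.8696.
Overproduction ΔQ = 770.8696 − 475.2174 = 295.6522; wedge = subsidy = 34.
Welfare loss = ½ × 295.6522 × 34 = 5026.09.

5026.09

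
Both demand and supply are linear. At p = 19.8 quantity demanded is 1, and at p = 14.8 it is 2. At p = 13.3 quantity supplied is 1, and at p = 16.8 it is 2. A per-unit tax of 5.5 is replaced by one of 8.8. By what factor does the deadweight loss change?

Demand slope = (14.8 − 19.8)/(2 − 1) = −5, so p = 24.8 − 5q.
Supply slope = (16.8 − 13.3)/(2 − 1) = 3.5, so p = 9.8 + 3.5q.
Competitive equilibrium: 24.8 − 5q = 9.8 + 3.5q → q* = 1.7647, p* = 15.9765.
For a per-unit tax t: Δq = t/8.5, so DWL = ½·t·(t/8.5) = t²/17.
At t = 5.5: DWL = 1.779. At t = 8.8: DWL = 4.555.
Ratio = (8.8/5.5)² = 2.56.

2.56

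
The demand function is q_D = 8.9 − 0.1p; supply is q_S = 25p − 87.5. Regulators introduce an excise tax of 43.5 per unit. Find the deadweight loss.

In inverse form: demand p = 89 − 10q, supply p = 3.5 + 0.04q.
Competitive equilibrium: 89 − 10q = 3.5 + 0.04q → q* = 8.51594, p* = 3.84064.
With the tax, the buyer price exceeds the seller price by 43.5: (89 − 10q) − (3.5 + 0.04q) = 43.5 → q' = 4.18327.
Δq = 8.51594 − 4.18327 = 4.33267; the wedge equals the tax, 43.5.
Deadweight loss = ½ × 4.33267 × 43.5 = 94.24.

94.24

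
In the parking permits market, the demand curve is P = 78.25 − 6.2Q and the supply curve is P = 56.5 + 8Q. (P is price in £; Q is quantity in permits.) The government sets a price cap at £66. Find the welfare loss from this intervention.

Competitive equilibrium: 78.25 − 6.2Q = 56.5 + 8Q → Q* = 1.5317, P* = 68.7535.
At the ceiling P = 66, quantity supplied = (66 − 56.5)/8 = 1.1875.
Willingness to pay at Q' = 1.1875: 78.25 − 6.2·1.1875 = 70.8875.
ΔQ = 1.5317 − 1.1875 = 0.3442; wedge = 70.8875 − 66 = 4.8875.
Deadweight loss = ½ × 0.3442 × 4.8875 = £0.84.

£0.84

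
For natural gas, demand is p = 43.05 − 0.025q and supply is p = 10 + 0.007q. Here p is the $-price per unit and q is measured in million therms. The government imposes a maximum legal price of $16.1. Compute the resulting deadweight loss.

Competitive equilibrium: 43.05 − 0.025q = 10 + 0.007q → q* = 1032.8125, p* = 17.2297.
At the ceiling p = 16.1, quantity supplied = (16.1 − 10)/0.007 = 871.4286.
Willingness to pay at q' = 871.4286: 43.05 − 0.025·871.4286 = 21.2643.
Δq = 1032.8125 − 871.4286 = 161.3839; wedge = 21.2643 − 16.1 = 5.1643.
Welfare loss = ½ × 161.3839 × 5.1643 = $416.72 million.

$416.72 million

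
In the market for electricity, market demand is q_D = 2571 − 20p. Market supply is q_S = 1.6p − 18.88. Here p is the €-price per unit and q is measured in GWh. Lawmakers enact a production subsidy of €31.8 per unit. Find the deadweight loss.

€749.07

In inverse form: demand p = 128.55 − 0.05q, supply p = 11.8 + 0.625q.
Competitive equilibrium: 128.55 − 0.05q = 11.8 + 0.625q → q* = 172.963, p* = 119.9019.
The subsidy lowers effective supply by 31.8: p = 0.625q − 20.
New quantity: 128.55 − 0.05q = 0.625q − 20 → q' = 220.0741.
Overproduction Δq = 220.0741 − 172.963 = 47.1111; wedge = subsidy = 31.8.
DWL = ½ × 47.1111 × 31.8 = €749.07.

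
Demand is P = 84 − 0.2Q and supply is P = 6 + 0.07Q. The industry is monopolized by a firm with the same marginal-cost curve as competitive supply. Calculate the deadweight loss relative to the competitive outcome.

Competitive equilibrium: 84 − 0.2Q = 6 + 0.07Q → Q* = 288.8889, P* = 26.2222.
Marginal revenue: MR = 84 − 0.4Q. Set MR = MC: 84 − 0.4Q = 6 + 0.07Q → Q_m = 165.9574.
Price P_m = 84 − 0.2·165.9574 = 50.8085; MC(Q_m) = 6 + 0.07·165.9574 = 17.617.
Competitive Q* = 288.8889, so ΔQ = 122.9315; wedge = 50.8085 − 17.617 = 33.1915.
Welfare loss = ½ × 122.9315 × 33.1915 = 2040.14.

2040.14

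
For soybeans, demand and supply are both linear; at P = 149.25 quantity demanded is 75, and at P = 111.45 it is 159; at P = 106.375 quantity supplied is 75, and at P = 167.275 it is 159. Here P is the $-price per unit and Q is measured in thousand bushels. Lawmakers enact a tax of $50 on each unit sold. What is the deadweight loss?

$1063.83 thousand

Demand slope = (111.45 − 149.25)/(159 − 75) = −0.45, so P = 183 − 0.45Q.
Supply slope = (167.275 − 106.375)/(159 − 75) = 0.725, so P = 52 + 0.725Q.
Competitive equilibrium: 183 − 0.45Q = 52 + 0.725Q → Q* = 111.4894, P* = 132.8298.
With the tax, the buyer price exceeds the seller price by 50: (183 − 0.45Q) − (52 + 0.725Q) = 50 → Q' = 68.9362.
ΔQ = 111.4894 − 68.9362 = 42.5532; the wedge equals the tax, 50.
Deadweight loss = ½ × 42.5532 × 50 = $1063.83 thousand.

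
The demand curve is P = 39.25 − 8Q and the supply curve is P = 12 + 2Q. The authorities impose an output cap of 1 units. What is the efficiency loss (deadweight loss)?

Competitive equilibrium: 39.25 − 8Q = 12 + 2Q → Q* = 2.725, P* = 17.45.
At Q = 1: demand price = 39.25 − 8·1 = 31.25; supply price = 12 + 2·1 = 14.
ΔQ = 2.725 − 1 = 1.725; wedge = 31.25 − 14 = 17.25.
Deadweight loss = ½ × 1.725 × 17.25 = 14.88.

14.88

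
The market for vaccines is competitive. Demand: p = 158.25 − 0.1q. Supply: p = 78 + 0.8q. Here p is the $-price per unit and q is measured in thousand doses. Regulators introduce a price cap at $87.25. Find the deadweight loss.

Competitive equilibrium: 158.25 − 0.1q = 78 + 0.8q → q* = 89.16667, p* = 149.33333.
At the ceiling p = 87.25, quantity supplied = (87.25 − 78)/0.8 = 11.5625.
Willingness to pay at q' = 11.5625: 158.25 − 0.1·11.5625 = 157.09375.
Δq = 89.16667 − 11.5625 = 77.60417; wedge = 157.09375 − 87.25 = 69.84375.
DWL = ½ × 77.60417 × 69.84375 = $2710.08 thousand.

$2710.08 thousand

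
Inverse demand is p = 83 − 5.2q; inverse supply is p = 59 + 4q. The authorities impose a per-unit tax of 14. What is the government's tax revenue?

15.22

Competitive equilibrium: 83 − 5.2q = 59 + 4q → q* = 2.6087, p* = 69.4348.
With the tax, the buyer price exceeds the seller price by 14: (83 − 5.2q) − (59 + 4q) = 14 → q' = 1.087.
Tax revenue = 14 × 1.087 = 15.22.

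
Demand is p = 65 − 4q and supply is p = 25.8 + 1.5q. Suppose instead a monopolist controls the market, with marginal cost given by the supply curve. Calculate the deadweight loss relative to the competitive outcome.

Competitive equilibrium: 65 − 4q = 25.8 + 1.5q → q* = 7.1273, p* = 36.4909.
Marginal revenue: MR = 65 − 8q. Set MR = MC: 65 − 8q = 25.8 + 1.5q → q_m = 4.1263.
Price p_m = 65 − 4·4.1263 = 48.4948; MC(q_m) = 25.8 + 1.5·4.1263 = 31.9895.
Competitive q* = 7.1273, so Δq = 3.001; wedge = 48.4948 − 31.9895 = 16.5053.
The triangle = ½ × 3.001 × 16.5053 = 24.77.

24.77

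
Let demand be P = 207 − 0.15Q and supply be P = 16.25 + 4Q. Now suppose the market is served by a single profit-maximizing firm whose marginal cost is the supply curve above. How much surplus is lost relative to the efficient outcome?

5.33

Competitive equilibrium: 207 − 0.15Q = 16.25 + 4Q → Q* = 45.9639, P* = 200.1054.
Marginal revenue: MR = 207 − 0.3Q. Set MR = MC: 207 − 0.3Q = 16.25 + 4Q → Q_m = 44.3605.
Price P_m = 207 − 0.15·44.3605 = 200.3459; MC(Q_m) = 16.25 + 4·44.3605 = 193.692.
Competitive Q* = 45.9639, so ΔQ = 1.6034; wedge = 200.3459 − 193.692 = 6.6539.
DWL = ½ × 1.6034 × 6.6539 = 5.33.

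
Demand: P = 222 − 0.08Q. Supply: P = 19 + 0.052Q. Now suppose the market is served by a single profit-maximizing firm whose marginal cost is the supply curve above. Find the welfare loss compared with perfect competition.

Competitive equilibrium: 222 − 0.08Q = 19 + 0.052Q → Q* = 1537.87879, P* = 98.9697.
Marginal revenue: MR = 222 − 0.16Q. Set MR = MC: 222 − 0.16Q = 19 + 0.052Q → Q_m = 957.54717.
Price P_m = 222 − 0.08·957.54717 = 145.39623; MC(Q_m) = 19 + 0.052·957.54717 = 68.79245.
Competitive Q* = 1537.87879, so ΔQ = 580.33162; wedge = 145.39623 − 68.79245 = 76.60378.
The triangle = ½ × 580.33162 × 76.60378 = 22227.80.

22227.80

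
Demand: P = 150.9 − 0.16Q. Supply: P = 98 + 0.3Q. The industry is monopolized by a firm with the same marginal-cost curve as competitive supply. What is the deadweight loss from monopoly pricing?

202.57

Competitive equilibrium: 150.9 − 0.16Q = 98 + 0.3Q → Q* = 115, P* = 132.5.
Marginal revenue: MR = 150.9 − 0.32Q. Set MR = MC: 150.9 − 0.32Q = 98 + 0.3Q → Q_m = 85.3226.
Price P_m = 150.9 − 0.16·85.3226 = 137.2484; MC(Q_m) = 98 + 0.3·85.3226 = 123.5968.
Competitive Q* = 115, so ΔQ = 29.6774; wedge = 137.2484 − 123.5968 = 13.6516.
Welfare loss = ½ × 29.6774 × 13.6516 = 202.57.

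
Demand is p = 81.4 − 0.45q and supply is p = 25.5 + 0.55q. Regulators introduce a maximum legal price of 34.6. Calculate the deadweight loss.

Competitive equilibrium: 81.4 − 0.45q = 25.5 + 0.55q → q* = 55.9, p* = 56.245.
At the ceiling p = 34.6, quantity supplied = (34.6 − 25.5)/0.55 = 16.5455.
Willingness to pay at q' = 16.5455: 81.4 − 0.45·16.5455 = 73.9545.
Δq = 55.9 − 16.5455 = 39.3545; wedge = 73.9545 − 34.6 = 39.3545.
DWL = ½ × 39.3545 × 39.3545 = 774.39.

774.39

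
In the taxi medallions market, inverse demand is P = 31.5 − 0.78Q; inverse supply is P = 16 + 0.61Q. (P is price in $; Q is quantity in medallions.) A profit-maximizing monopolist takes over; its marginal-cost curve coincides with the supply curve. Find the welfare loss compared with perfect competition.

Competitive equilibrium: 31.5 − 0.78Q = 16 + 0.61Q → Q* = 11.1511, P* = 22.8022.
Marginal revenue: MR = 31.5 − 1.56Q. Set MR = MC: 31.5 − 1.56Q = 16 + 0.61Q → Q_m = 7.1429.
Price P_m = 31.5 − 0.78·7.1429 = 25.9285; MC(Q_m) = 16 + 0.61·7.1429 = 20.3572.
Competitive Q* = 11.1511, so ΔQ = 4.0082; wedge = 25.9285 − 20.3572 = 5.5713.
Welfare loss = ½ × 4.0082 × 5.5713 = $11.17.

$11.17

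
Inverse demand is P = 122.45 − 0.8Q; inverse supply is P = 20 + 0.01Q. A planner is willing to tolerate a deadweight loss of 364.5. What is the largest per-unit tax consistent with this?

Competitive equilibrium: 122.45 − 0.8Q = 20 + 0.01Q → Q* = 126.4815, P* = 21.2648.
A tax t gives ΔQ = t/0.81 and wedge t, so DWL = t²/1.62.
t²/1.62 = 364.5 → t² = 590.49 → t = 24.3.

24.3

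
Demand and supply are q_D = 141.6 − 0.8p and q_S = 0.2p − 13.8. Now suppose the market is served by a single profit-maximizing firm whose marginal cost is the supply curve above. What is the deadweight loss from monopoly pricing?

25.92

In inverse form: demand p = 177 − 1.25q, supply p = 69 + 5q.
Competitive equilibrium: 177 − 1.25q = 69 + 5q → q* = 17.28, p* = 155.4.
Marginal revenue: MR = 177 − 2.5q. Set MR = MC: 177 − 2.5q = 69 + 5q → q_m = 14.4.
Price p_m = 177 − 1.25·14.4 = 159; MC(q_m) = 69 + 5·14.4 = 141.
Competitive q* = 17.28, so Δq = 2.88; wedge = 159 − 141 = 18.
The triangle = ½ × 2.88 × 18 = 25.92.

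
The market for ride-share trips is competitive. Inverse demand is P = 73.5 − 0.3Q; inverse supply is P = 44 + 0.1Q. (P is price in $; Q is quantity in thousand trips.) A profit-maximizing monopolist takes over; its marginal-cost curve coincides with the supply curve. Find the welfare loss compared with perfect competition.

$199.80 thousand

Competitive equilibrium: 73.5 − 0.3Q = 44 + 0.1Q → Q* = 73.75, P* = 51.375.
Marginal revenue: MR = 73.5 − 0.6Q. Set MR = MC: 73.5 − 0.6Q = 44 + 0.1Q → Q_m = 42.1429.
Price P_m = 73.5 − 0.3·42.1429 = 60.8571; MC(Q_m) = 44 + 0.1·42.1429 = 48.2143.
Competitive Q* = 73.75, so ΔQ = 31.6071; wedge = 60.8571 − 48.2143 = 12.6428.
DWL = ½ × 31.6071 × 12.6428 = $199.80 thousand.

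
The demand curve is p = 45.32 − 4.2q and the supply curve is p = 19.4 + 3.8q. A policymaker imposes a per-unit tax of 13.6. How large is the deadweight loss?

Competitive equilibrium: 45.32 − 4.2q = 19.4 + 3.8q → q* = 3.24, p* = 31.712.
With the tax, the buyer price exceeds the seller price by 13.6: (45.32 − 4.2q) − (19.4 + 3.8q) = 13.6 → q' = 1.54.
Δq = 3.24 − 1.54 = 1.7; the wedge equals the tax, 13.6.
Deadweight loss = ½ × 1.7 × 13.6 = 11.56.

11.56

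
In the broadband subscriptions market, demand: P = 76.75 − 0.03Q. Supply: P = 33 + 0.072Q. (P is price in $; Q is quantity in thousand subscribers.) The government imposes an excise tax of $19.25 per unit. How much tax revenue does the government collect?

Competitive equilibrium: 76.75 − 0.03Q = 33 + 0.072Q → Q* = 428.9216, P* = 63.8824.
With the tax, the buyer price exceeds the seller price by 19.25: (76.75 − 0.03Q) − (33 + 0.072Q) = 19.25 → Q' = 240.1961.
Tax revenue = 19.25 × 240.1961 = $4623.77 thousand.

$4623.77 thousand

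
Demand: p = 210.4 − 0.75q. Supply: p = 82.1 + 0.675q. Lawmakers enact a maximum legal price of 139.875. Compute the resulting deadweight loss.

14.06

Competitive equilibrium: 210.4 − 0.75q = 82.1 + 0.675q → q* = 90.0351, p* = 142.8737.
At the ceiling p = 139.875, quantity supplied = (139.875 − 82.1)/0.675 = 85.5926.
Willingness to pay at q' = 85.5926: 210.4 − 0.75·85.5926 = 146.2056.
Δq = 90.0351 − 85.5926 = 4.4425; wedge = 146.2056 − 139.875 = 6.3306.
DWL = ½ × 4.4425 × 6.3306 = 14.06.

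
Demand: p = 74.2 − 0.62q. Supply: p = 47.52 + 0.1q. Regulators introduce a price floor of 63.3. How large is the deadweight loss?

Competitive equilibrium: 74.2 − 0.62q = 47.52 + 0.1q → q* = 37.0556, p* = 51.2256.
At the floor p = 63.3, quantity demanded = (74.2 − 63.3)/0.62 = 17.5806.
Sellers' marginal cost at q' = 17.5806: 47.52 + 0.1·17.5806 = 49.2781.
Δq = 37.0556 − 17.5806 = 19.475; wedge = 63.3 − 49.2781 = 14.0219.
Deadweight loss = ½ × 19.475 × 14.0219 = 136.54.

136.54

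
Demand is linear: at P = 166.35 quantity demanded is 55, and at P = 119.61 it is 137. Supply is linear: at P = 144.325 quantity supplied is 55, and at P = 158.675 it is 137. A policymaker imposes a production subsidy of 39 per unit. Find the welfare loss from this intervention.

Demand slope = (119.61 − 166.35)/(137 − 55) = −0.57, so P = 197.7 − 0.57Q.
Supply slope = (158.675 − 144.325)/(137 − 55) = 0.175, so P = 134.7 + 0.175Q.
Competitive equilibrium: 197.7 − 0.57Q = 134.7 + 0.175Q → Q* = 84.5638, P* = 149.4987.
The subsidy lowers effective supply by 39: P = 95.7 + 0.175Q.
New quantity: 197.7 − 0.57Q = 95.7 + 0.175Q → Q' = 136.9128.
Overproduction ΔQ = 136.9128 − 84.5638 = 52.349; wedge = subsidy = 39.
The triangle = ½ × 52.349 × 39 = 1020.81.

1020.81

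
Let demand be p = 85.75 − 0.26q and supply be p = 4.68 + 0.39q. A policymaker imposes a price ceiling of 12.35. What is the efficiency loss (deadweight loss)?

3586.98

Competitive equilibrium: 85.75 − 0.26q = 4.68 + 0.39q → q* = 124.7231, p* = 53.322.
At the ceiling p = 12.35, quantity supplied = (12.35 − 4.68)/0.39 = 19.6667.
Willingness to pay at q' = 19.6667: 85.75 − 0.26·19.6667 = 80.6367.
Δq = 124.7231 − 19.6667 = 105.0564; wedge = 80.6367 − 12.35 = 68.2867.
Welfare loss = ½ × 105.0564 × 68.2867 = 3586.98.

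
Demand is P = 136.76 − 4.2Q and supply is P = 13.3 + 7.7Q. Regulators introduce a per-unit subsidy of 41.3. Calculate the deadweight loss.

71.67

Competitive equilibrium: 136.76 − 4.2Q = 13.3 + 7.7Q → Q* = 10.3748, P* = 93.1859.
The subsidy lowers effective supply by 41.3: P = 7.7Q − 28.
New quantity: 136.76 − 4.2Q = 7.7Q − 28 → Q' = 13.8454.
Overproduction ΔQ = 13.8454 − 10.3748 = 3.4706; wedge = subsidy = 41.3.
Welfare loss = ½ × 3.4706 × 41.3 = 71.67.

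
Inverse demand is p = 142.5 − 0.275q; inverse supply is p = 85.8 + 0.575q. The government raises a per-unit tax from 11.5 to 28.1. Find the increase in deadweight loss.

Competitive equilibrium: 142.5 − 0.275q = 85.8 + 0.575q → q* = 66.7059, p* = 124.1559.
For a per-unit tax t: Δq = t/0.85, so DWL = ½·t·(t/0.85) = t²/1.7.
At t = 11.5: DWL = 77.794. At t = 28.1: DWL = 464.476.
Increase = 464.476 − 77.794 = 386.68.

386.68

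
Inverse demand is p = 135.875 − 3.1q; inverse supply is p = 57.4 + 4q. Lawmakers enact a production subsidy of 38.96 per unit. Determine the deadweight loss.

106.89

Competitive equilibrium: 135.875 − 3.1q = 57.4 + 4q → q* = 11.0528, p* = 101.6113.
The subsidy lowers effective supply by 38.96: p = 18.44 + 4q.
New quantity: 135.875 − 3.1q = 18.44 + 4q → q' = 16.5401.
Overproduction Δq = 16.5401 − 11.0528 = 5.4873; wedge = subsidy = 38.96.
The triangle = ½ × 5.4873 × 38.96 = 106.89.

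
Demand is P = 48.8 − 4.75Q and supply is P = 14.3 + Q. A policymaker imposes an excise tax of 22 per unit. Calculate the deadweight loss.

Competitive equilibrium: 48.8 − 4.75Q = 14.3 + Q → Q* = 6, P* = 20.3.
With the tax, the buyer price exceeds the seller price by 22: (48.8 − 4.75Q) − (14.3 + Q) = 22 → Q' = 2.1739.
ΔQ = 6 − 2.1739 = 3.8261; the wedge equals the tax, 22.
Welfare loss = ½ × 3.8261 × 22 = 42.09.

42.09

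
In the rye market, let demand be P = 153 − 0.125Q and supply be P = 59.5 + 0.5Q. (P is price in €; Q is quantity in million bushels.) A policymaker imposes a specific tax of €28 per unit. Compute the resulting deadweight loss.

€627.20 million

Competitive equilibrium: 153 − 0.125Q = 59.5 + 0.5Q → Q* = 149.6, P* = 134.3.
With the tax, the buyer price exceeds the seller price by 28: (153 − 0.125Q) − (59.5 + 0.5Q) = 28 → Q' = 104.8.
ΔQ = 149.6 − 104.8 = 44.8; the wedge equals the tax, 28.
The triangle = ½ × 44.8 × 28 = €627.20 million.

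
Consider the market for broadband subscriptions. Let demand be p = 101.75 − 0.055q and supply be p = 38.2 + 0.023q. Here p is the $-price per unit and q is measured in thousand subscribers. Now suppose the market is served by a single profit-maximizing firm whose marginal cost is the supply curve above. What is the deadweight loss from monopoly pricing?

$4427.19 thousand

Competitive equilibrium: 101.75 − 0.055q = 38.2 + 0.023q → q* = 814.74359, p* = 56.9391.
Marginal revenue: MR = 101.75 − 0.11q. Set MR = MC: 101.75 − 0.11q = 38.2 + 0.023q → q_m = 477.81955.
Price p_m = 101.75 − 0.055·477.81955 = 75.46992; MC(q_m) = 38.2 + 0.023·477.81955 = 49.18985.
Competitive q* = 814.74359, so Δq = 336.92404; wedge = 75.46992 − 49.18985 = 26.28007.
The triangle = ½ × 336.92404 × 26.28007 = $4427.19 thousand.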